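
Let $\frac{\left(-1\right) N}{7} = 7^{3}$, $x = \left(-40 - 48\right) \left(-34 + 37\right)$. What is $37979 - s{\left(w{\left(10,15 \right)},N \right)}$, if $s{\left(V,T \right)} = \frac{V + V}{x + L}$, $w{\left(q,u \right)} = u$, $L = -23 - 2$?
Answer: $\frac{10975961}{289} \approx 37979.0$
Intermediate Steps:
$L = -25$ ($L = -23 - 2 = -25$)
$x = -264$ ($x = \left(-88\right) 3 = -264$)
$N = -2401$ ($N = - 7 \cdot 7^{3} = \left(-7\right) 343 = -2401$)
$s{\left(V,T \right)} = - \frac{2 V}{289}$ ($s{\left(V,T \right)} = \frac{V + V}{-264 - 25} = \frac{2 V}{-289} = 2 V \left(- \frac{1}{289}\right) = - \frac{2 V}{289}$)
$37979 - s{\left(w{\left(10,15 \right)},N \right)} = 37979 - \left(- \frac{2}{289}\right) 15 = 37979 - - \frac{30}{289} = 37979 + \frac{30}{289} = \frac{10975961}{289}$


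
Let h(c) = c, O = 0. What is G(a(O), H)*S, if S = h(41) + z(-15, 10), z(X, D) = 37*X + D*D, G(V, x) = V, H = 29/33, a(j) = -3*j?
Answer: 0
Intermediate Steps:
H = 29/33 (H = 29*(1/33) = 29/33 ≈ 0.87879)
z(X, D) = D**2 + 37*X (z(X, D) = 37*X + D**2 = D**2 + 37*X)
S = -414 (S = 41 + (10**2 + 37*(-15)) = 41 + (100 - 555) = 41 - 455 = -414)
G(a(O), H)*S = -3*0*(-414) = 0*(-414) = 0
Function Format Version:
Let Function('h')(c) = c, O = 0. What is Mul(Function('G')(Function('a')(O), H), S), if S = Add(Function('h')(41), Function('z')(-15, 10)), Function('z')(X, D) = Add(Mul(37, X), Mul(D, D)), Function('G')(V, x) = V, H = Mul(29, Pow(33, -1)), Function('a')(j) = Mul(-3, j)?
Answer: 0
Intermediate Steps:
H = Rational(29, 33) (H = Mul(29, Rational(1, 33)) = Rational(29, 33) ≈ 0.87879)
Function('z')(X, D) = Add(Pow(D, 2), Mul(37, X)) (Function('z')(X, D) = Add(Mul(37, X), Pow(D, 2)) = Add(Pow(D, 2), Mul(37, X)))
S = -414 (S = Add(41, Add(Pow(10, 2), Mul(37, -15))) = Add(41, Add(100, -555)) = Add(41, -455) = -414)
Mul(Function('G')(Function('a')(O), H), S) = Mul(Mul(-3, 0), -414) = Mul(0, -414) = 0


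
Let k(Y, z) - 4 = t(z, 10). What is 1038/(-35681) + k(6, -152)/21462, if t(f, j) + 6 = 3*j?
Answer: -1519892/54698973 ≈ -0.027786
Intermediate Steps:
t(f, j) = -6 + 3*j
k(Y, z) = 28 (k(Y, z) = 4 + (-6 + 3*10) = 4 + (-6 + 30) = 4 + 24 = 28)
1038/(-35681) + k(6, -152)/21462 = 1038/(-35681) + 28/21462 = 1038*(-1/35681) + 28*(1/21462) = -1038/35681 + 2/1533 = -1519892/54698973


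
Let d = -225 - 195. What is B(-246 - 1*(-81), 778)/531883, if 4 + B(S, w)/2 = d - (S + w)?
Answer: -2074/531883 ≈ -0.0038994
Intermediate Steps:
d = -420
B(S, w) = -848 - 2*S - 2*w (B(S, w) = -8 + 2*(-420 - (S + w)) = -8 + 2*(-420 + (-S - w)) = -8 + 2*(-420 - S - w) = -8 + (-840 - 2*S - 2*w) = -848 - 2*S - 2*w)
B(-246 - 1*(-81), 778)/531883 = (-848 - 2*(-246 - 1*(-81)) - 2*778)/531883 = (-848 - 2*(-246 + 81) - 1556)*(1/531883) = (-848 - 2*(-165) - 1556)*(1/531883) = (-848 + 330 - 1556)*(1/531883) = -2074*1/531883 = -2074/531883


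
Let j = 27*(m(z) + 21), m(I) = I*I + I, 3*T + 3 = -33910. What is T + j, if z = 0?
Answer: -32212/3 ≈ -10737.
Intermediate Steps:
T = -33913/3 (T = -1 + (⅓)*(-33910) = -1 - 33910/3 = -33913/3 ≈ -11304.)
m(I) = I + I² (m(I) = I² + I = I + I²)
j = 567 (j = 27*(0*(1 + 0) + 21) = 27*(0*1 + 21) = 27*(0 + 21) = 27*21 = 567)
T + j = -33913/3 + 567 = -32212/3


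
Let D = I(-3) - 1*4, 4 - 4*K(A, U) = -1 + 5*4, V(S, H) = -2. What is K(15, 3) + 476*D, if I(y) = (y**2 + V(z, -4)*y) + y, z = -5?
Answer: 15217/4 ≈ 3804.3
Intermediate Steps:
K(A, U) = -15/4 (K(A, U) = 1 - (-1 + 5*4)/4 = 1 - (-1 + 20)/4 = 1 - 1/4*19 = 1 - 19/4 = -15/4)
I(y) = y**2 - y (I(y) = (y**2 - 2*y) + y = y**2 - y)
D = 8 (D = -3*(-1 - 3) - 1*4 = -3*(-4) - 4 = 12 - 4 = 8)
K(15, 3) + 476*D = -15/4 + 476*8 = -15/4 + 3808 = 15217/4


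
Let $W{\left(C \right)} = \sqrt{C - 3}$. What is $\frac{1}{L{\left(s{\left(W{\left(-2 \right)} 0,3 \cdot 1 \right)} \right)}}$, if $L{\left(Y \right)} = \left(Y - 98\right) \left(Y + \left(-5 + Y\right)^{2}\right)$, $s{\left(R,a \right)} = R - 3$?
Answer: $- \frac{1}{6161} \approx -0.00016231$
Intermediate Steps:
$W{\left(C \right)} = \sqrt{-3 + C}$
$s{\left(R,a \right)} = -3 + R$ ($s{\left(R,a \right)} = R - 3 = -3 + R$)
$L{\left(Y \right)} = \left(-98 + Y\right) \left(Y + \left(-5 + Y\right)^{2}\right)$
$\frac{1}{L{\left(s{\left(W{\left(-2 \right)} 0,3 \cdot 1 \right)} \right)}} = \frac{1}{-2450 + \left(-3 + \sqrt{-3 - 2} \cdot 0\right)^{3} - 107 \left(-3 + \sqrt{-3 - 2} \cdot 0\right)^{2} + 907 \left(-3 + \sqrt{-3 - 2} \cdot 0\right)} = \frac{1}{-2450 + \left(-3 + \sqrt{-5} \cdot 0\right)^{3} - 107 \left(-3 + \sqrt{-5} \cdot 0\right)^{2} + 907 \left(-3 + \sqrt{-5} \cdot 0\right)} = \frac{1}{-2450 + \left(-3 + i \sqrt{5} \cdot 0\right)^{3} - 107 \left(-3 + i \sqrt{5} \cdot 0\right)^{2} + 907 \left(-3 + i \sqrt{5} \cdot 0\right)} = \frac{1}{-2450 + \left(-3 + 0\right)^{3} - 107 \left(-3 + 0\right)^{2} + 907 \left(-3 + 0\right)} = \frac{1}{-2450 + \left(-3\right)^{3} - 107 \left(-3\right)^{2} + 907 \left(-3\right)} = \frac{1}{-2450 - 27 - 963 - 2721} = \frac{1}{-6161} = - \frac{1}{6161}$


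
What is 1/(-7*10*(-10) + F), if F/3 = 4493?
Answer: 1/14179 ≈ 7.0527e-5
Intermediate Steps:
F = 13479 (F = 3*4493 = 13479)
1/(-7*10*(-10) + F) = 1/(-7*10*(-10) + 13479) = 1/(-70*(-10) + 13479) = 1/(700 + 13479) = 1/14179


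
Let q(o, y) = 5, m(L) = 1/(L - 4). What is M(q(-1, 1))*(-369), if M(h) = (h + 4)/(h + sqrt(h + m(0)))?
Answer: -820 + 82*sqrt(19) ≈ -462.57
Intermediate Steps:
m(L) = 1/(-4 + L)
M(h) = (4 + h)/(h + sqrt(-1/4 + h)) (M(h) = (h + 4)/(h + sqrt(h + 1/(-4 + 0))) = (4 + h)/(h + sqrt(h + 1/(-4))) = (4 + h)/(h + sqrt(h - 1/4)) = (4 + h)/(h + sqrt(-1/4 + h)))
M(q(-1, 1))*(-369) = (2*(4 + 5)/(sqrt(-1 + 4*5) + 2*5))*(-369) = (2*9/(sqrt(-1 + 20) + 10))*(-369) = (2*9/(sqrt(19) + 10))*(-369) = (2*9/(10 + sqrt(19)))*(-369) = (18/(10 + sqrt(19)))*(-369) = -6642/(10 + sqrt(19))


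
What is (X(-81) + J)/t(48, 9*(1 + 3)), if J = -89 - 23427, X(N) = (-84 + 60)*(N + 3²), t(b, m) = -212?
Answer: 5447/53 ≈ 102.77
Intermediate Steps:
X(N) = -216 - 24*N (X(N) = -24*(N + 9) = -24*(9 + N) = -216 - 24*N)
J = -23516
(X(-81) + J)/t(48, 9*(1 + 3)) = ((-216 - 24*(-81)) - 23516)/(-212) = ((-216 + 1944) - 23516)*(-1/212) = (1728 - 23516)*(-1/212) = -21788*(-1/212) = 5447/53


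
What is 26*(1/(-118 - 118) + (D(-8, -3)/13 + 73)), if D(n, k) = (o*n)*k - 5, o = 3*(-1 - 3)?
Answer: 154803/118 ≈ 1311.9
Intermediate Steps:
o = -12 (o = 3*(-4) = -12)
D(n, k) = -5 - 12*k*n (D(n, k) = (-12*n)*k - 5 = -12*k*n - 5 = -5 - 12*k*n)
26*(1/(-118 - 118) + (D(-8, -3)/13 + 73)) = 26*(1/(-118 - 118) + ((-5 - 12*(-3)*(-8))/13 + 73)) = 26*(1/(-236) + ((-5 - 288)*(1/13) + 73)) = 26*(-1/236 + (-293*1/13 + 73)) = 26*(-1/236 + (-293/13 + 73)) = 26*(-1/236 + 656/13) = 26*(154803/3068) = 154803/118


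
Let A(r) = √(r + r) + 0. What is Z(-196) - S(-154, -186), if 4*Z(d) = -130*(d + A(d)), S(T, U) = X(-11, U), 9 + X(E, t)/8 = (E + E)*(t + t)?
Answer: -59030 - 455*I*√2 ≈ -59030.0 - 643.47*I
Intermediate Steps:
X(E, t) = -72 + 32*E*t (X(E, t) = -72 + 8*((E + E)*(t + t)) = -72 + 8*((2*E)*(2*t)) = -72 + 8*(4*E*t) = -72 + 32*E*t)
A(r) = √2*√r (A(r) = √(2*r) + 0 = √2*√r + 0 = √2*√r)
S(T, U) = -72 - 352*U (S(T, U) = -72 + 32*(-11)*U = -72 - 352*U)
Z(d) = -65*d/2 - 65*√2*√d/2 (Z(d) = (-130*(d + √2*√d))/4 = (-130*d - 130*√2*√d)/4 = -65*d/2 - 65*√2*√d/2)
Z(-196) - S(-154, -186) = (-65/2*(-196) - 65*√2*√(-196)/2) - (-72 - 352*(-186)) = (6370 - 65*√2*14*I/2) - (-72 + 65472) = (6370 - 455*I*√2) - 1*65400 = (6370 - 455*I*√2) - 65400 = -59030 - 455*I*√2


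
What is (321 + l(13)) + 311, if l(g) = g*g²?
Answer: 2829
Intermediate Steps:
l(g) = g³
(321 + l(13)) + 311 = (321 + 13³) + 311 = (321 + 2197) + 311 = 2518 + 311 = 2829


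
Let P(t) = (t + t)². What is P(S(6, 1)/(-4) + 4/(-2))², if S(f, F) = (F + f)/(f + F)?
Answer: 6561/16 ≈ 410.06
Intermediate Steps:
S(f, F) = 1 (S(f, F) = (F + f)/(F + f) = 1)
P(t) = 4*t² (P(t) = (2*t)² = 4*t²)
P(S(6, 1)/(-4) + 4/(-2))² = (4*(1/(-4) + 4/(-2))²)² = (4*(1*(-¼) + 4*(-½))²)² = (4*(-¼ - 2)²)² = (4*(-9/4)²)² = (4*(81/16))² = (81/4)² = 6561/16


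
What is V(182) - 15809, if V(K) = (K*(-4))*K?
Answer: -148305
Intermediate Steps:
V(K) = -4*K² (V(K) = (-4*K)*K = -4*K²)
V(182) - 15809 = -4*182² - 15809 = -4*33124 - 15809 = -132496 - 15809 = -148305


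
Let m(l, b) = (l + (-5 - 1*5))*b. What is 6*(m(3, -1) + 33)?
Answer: 240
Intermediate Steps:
m(l, b) = b*(-10 + l) (m(l, b) = (l + (-5 - 5))*b = (l - 10)*b = (-10 + l)*b = b*(-10 + l))
6*(m(3, -1) + 33) = 6*(-(-10 + 3) + 33) = 6*(-1*(-7) + 33) = 6*(7 + 33) = 6*40 = 240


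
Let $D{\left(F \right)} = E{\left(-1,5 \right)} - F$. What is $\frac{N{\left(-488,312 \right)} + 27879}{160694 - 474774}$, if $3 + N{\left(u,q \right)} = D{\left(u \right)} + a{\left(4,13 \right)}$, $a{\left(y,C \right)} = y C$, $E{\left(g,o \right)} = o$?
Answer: $- \frac{28421}{314080} \approx -0.09049$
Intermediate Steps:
$D{\left(F \right)} = 5 - F$
$a{\left(y,C \right)} = C y$
$N{\left(u,q \right)} = 54 - u$ ($N{\left(u,q \right)} = -3 + \left(\left(5 - u\right) + 13 \cdot 4\right) = -3 + \left(\left(5 - u\right) + 52\right) = -3 - \left(-57 + u\right) = 54 - u$)
$\frac{N{\left(-488,312 \right)} + 27879}{160694 - 474774} = \frac{\left(54 - -488\right) + 27879}{160694 - 474774} = \frac{\left(54 + 488\right) + 27879}{-314080} = \left(542 + 27879\right) \left(- \frac{1}{314080}\right) = 28421 \left(- \frac{1}{314080}\right) = - \frac{28421}{314080}$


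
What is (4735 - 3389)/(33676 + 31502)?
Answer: 673/32589 ≈ 0.020651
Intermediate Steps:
(4735 - 3389)/(33676 + 31502) = 1346/65178 = 1346*(1/65178) = 673/32589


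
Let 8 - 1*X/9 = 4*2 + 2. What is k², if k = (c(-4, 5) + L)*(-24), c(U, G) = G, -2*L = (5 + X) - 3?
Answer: 97344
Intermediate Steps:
X = -18 (X = 72 - 9*(4*2 + 2) = 72 - 9*(8 + 2) = 72 - 9*10 = 72 - 90 = -18)
L = 8 (L = -((5 - 18) - 3)/2 = -(-13 - 3)/2 = -½*(-16) = 8)
k = -312 (k = (5 + 8)*(-24) = 13*(-24) = -312)
k² = (-312)² = 97344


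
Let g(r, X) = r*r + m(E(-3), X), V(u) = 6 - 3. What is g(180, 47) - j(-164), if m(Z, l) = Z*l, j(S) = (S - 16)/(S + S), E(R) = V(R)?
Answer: 2668317/82 ≈ 32540.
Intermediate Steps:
V(u) = 3
E(R) = 3
j(S) = (-16 + S)/(2*S) (j(S) = (-16 + S)/((2*S)) = (-16 + S)*(1/(2*S)) = (-16 + S)/(2*S))
g(r, X) = r² + 3*X (g(r, X) = r*r + 3*X = r² + 3*X)
g(180, 47) - j(-164) = (180² + 3*47) - (-16 - 164)/(2*(-164)) = (32400 + 141) - (-1)*(-180)/(2*164) = 32541 - 1*45/82 = 32541 - 45/82 = 2668317/82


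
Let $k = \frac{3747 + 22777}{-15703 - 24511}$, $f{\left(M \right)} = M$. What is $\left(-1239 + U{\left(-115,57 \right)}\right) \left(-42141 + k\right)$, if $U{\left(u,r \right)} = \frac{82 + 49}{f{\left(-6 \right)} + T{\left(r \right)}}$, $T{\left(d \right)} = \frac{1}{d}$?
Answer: $\frac{364328400430134}{6856487} \approx 5.3136 \cdot 10^{7}$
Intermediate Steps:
$k = - \frac{13262}{20107}$ ($k = \frac{26524}{-40214} = 26524 \left(- \frac{1}{40214}\right) = - \frac{13262}{20107} \approx -0.65957$)
$U{\left(u,r \right)} = \frac{131}{-6 + \frac{1}{r}}$ ($U{\left(u,r \right)} = \frac{82 + 49}{-6 + \frac{1}{r}} = \frac{131}{-6 + \frac{1}{r}}$)
$\left(-1239 + U{\left(-115,57 \right)}\right) \left(-42141 + k\right) = \left(-1239 - \frac{7467}{-1 + 6 \cdot 57}\right) \left(-42141 - \frac{13262}{20107}\right) = \left(-1239 - \frac{7467}{-1 + 342}\right) \left(- \frac{847342349}{20107}\right) = \left(-1239 - \frac{7467}{341}\right) \left(- \frac{847342349}{20107}\right) = \left(- \frac{429966}{341}\right) \left(- \frac{847342349}{20107}\right) = \frac{364328400430134}{6856487}$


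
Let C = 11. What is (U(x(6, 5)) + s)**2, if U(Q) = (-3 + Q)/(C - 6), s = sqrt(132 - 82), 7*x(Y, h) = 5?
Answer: 61506/1225 - 32*sqrt(2)/7 ≈ 43.744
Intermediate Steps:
x(Y, h) = 5/7 (x(Y, h) = (1/7)*5 = 5/7)
s = 5*sqrt(2) (s = sqrt(50) = 5*sqrt(2) ≈ 7.0711)
U(Q) = -3/5 + Q/5 (U(Q) = (-3 + Q)/(11 - 6) = (-3 + Q)/5 = (-3 + Q)*(1/5) = -3/5 + Q/5)
(U(x(6, 5)) + s)**2 = ((-3/5 + (1/5)*(5/7)) + 5*sqrt(2))**2 = ((-3/5 + 1/7) + 5*sqrt(2))**2 = (-16/35 + 5*sqrt(2))**2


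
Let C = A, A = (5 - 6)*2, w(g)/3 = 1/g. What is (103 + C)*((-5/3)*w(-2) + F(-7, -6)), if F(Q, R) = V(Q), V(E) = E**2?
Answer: 10403/2 ≈ 5201.5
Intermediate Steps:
w(g) = 3/g (w(g) = 3*(1/g) = 3/g)
F(Q, R) = Q**2
A = -2 (A = -1*2 = -2)
C = -2
(103 + C)*((-5/3)*w(-2) + F(-7, -6)) = (103 - 2)*((-5/3)*(3/(-2)) + (-7)**2) = 101*((-5*1/3)*(3*(-1/2)) + 49) = 101*(-5/3*(-3/2) + 49) = 101*(5/2 + 49) = 101*(103/2) = 10403/2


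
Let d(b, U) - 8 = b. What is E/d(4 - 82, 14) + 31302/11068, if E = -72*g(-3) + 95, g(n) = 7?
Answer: 839744/96845 ≈ 8.6710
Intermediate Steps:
d(b, U) = 8 + b
E = -409 (E = -72*7 + 95 = -504 + 95 = -409)
E/d(4 - 82, 14) + 31302/11068 = -409/(8 + (4 - 82)) + 31302/11068 = -409/(8 - 78) + 31302*(1/11068) = -409/(-70) + 15651/5534 = -409*(-1/70) + 15651/5534 = 409/70 + 15651/5534 = 839744/96845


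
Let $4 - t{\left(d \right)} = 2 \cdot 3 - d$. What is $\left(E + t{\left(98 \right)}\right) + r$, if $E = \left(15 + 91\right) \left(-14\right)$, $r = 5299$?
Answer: $3911$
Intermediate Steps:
$E = -1484$ ($E = 106 \left(-14\right) = -1484$)
$t{\left(d \right)} = -2 + d$ ($t{\left(d \right)} = 4 - \left(2 \cdot 3 - d\right) = 4 - \left(6 - d\right) = 4 + \left(-6 + d\right) = -2 + d$)
$\left(E + t{\left(98 \right)}\right) + r = \left(-1484 + \left(-2 + 98\right)\right) + 5299 = \left(-1484 + 96\right) + 5299 = -1388 + 5299 = 3911$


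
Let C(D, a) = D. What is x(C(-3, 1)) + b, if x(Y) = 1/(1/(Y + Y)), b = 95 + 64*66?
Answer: 4313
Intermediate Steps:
b = 4319 (b = 95 + 4224 = 4319)
x(Y) = 2*Y (x(Y) = 1/(1/(2*Y)) = 2*Y)
x(C(-3, 1)) + b = 2*(-3) + 4319 = -6 + 4319 = 4313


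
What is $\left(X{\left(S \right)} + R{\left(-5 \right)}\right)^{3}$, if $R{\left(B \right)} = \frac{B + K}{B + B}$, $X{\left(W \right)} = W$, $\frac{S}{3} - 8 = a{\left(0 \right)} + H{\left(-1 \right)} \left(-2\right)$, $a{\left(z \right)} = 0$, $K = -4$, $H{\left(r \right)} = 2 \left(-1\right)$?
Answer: $\frac{50243409}{1000} \approx 50243.0$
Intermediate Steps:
$H{\left(r \right)} = -2$
$S = 36$ ($S = 24 + 3 \left(0 - -4\right) = 24 + 3 \left(0 + 4\right) = 24 + 3 \cdot 4 = 24 + 12 = 36$)
$R{\left(B \right)} = \frac{-4 + B}{2 B}$ ($R{\left(B \right)} = \frac{B - 4}{B + B} = \frac{-4 + B}{2 B}$)
$\left(X{\left(S \right)} + R{\left(-5 \right)}\right)^{3} = \left(36 + \frac{-4 - 5}{2 \left(-5\right)}\right)^{3} = \left(36 + \frac{1}{2} \left(- \frac{1}{5}\right) \left(-9\right)\right)^{3} = \left(36 + \frac{9}{10}\right)^{3} = \left(\frac{369}{10}\right)^{3} = \frac{50243409}{1000}$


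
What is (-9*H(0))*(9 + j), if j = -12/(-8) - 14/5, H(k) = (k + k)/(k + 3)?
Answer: 0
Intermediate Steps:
H(k) = 2*k/(3 + k) (H(k) = (2*k)/(3 + k) = 2*k/(3 + k))
j = -13/10 (j = -12*(-⅛) - 14*⅕ = 3/2 - 14/5 = -13/10 ≈ -1.3000)
(-9*H(0))*(9 + j) = (-18*0/(3 + 0))*(9 - 13/10) = -18*0/3*(77/10) = -9*0*(77/10) = 0*(77/10) = 0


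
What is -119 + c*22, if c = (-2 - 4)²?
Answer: 673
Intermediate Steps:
c = 36 (c = (-6)² = 36)
-119 + c*22 = -119 + 36*22 = -119 + 792 = 673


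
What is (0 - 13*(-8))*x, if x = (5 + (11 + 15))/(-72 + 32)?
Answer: -403/5 ≈ -80.600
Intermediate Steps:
x = -31/40 (x = (5 + 26)/(-40) = 31*(-1/40) = -31/40 ≈ -0.77500)
(0 - 13*(-8))*x = (0 - 13*(-8))*(-31/40) = (0 + 104)*(-31/40) = 104*(-31/40) = -403/5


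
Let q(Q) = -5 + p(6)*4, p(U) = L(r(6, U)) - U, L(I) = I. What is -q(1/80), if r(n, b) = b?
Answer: 5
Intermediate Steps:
p(U) = 0 (p(U) = U - U = 0)
q(Q) = -5 (q(Q) = -5 + 0*4 = -5 + 0 = -5)
-q(1/80) = -1*(-5) = 5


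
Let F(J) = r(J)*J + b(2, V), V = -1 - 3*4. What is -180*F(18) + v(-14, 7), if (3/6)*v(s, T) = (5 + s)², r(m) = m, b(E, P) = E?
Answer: -58518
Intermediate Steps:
V = -13 (V = -1 - 12 = -13)
v(s, T) = 2*(5 + s)²
F(J) = 2 + J² (F(J) = J*J + 2 = J² + 2 = 2 + J²)
-180*F(18) + v(-14, 7) = -180*(2 + 18²) + 2*(5 - 14)² = -180*(2 + 324) + 2*(-9)² = -180*326 + 2*81 = -58680 + 162 = -58518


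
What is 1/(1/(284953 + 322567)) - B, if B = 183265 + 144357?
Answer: 279898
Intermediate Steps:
B = 327622
1/(1/(284953 + 322567)) - B = 1/(1/(284953 + 322567)) - 1*327622 = 1/(1/607520) - 327622 = 607520 - 327622 = 279898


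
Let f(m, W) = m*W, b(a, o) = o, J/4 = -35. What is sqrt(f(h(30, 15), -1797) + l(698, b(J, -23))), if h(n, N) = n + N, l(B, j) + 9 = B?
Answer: 4*I*sqrt(5011) ≈ 283.15*I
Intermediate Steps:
J = -140 (J = 4*(-35) = -140)
l(B, j) = -9 + B
h(n, N) = N + n
f(m, W) = W*m
sqrt(f(h(30, 15), -1797) + l(698, b(J, -23))) = sqrt(-1797*(15 + 30) + (-9 + 698)) = sqrt(-1797*45 + 689) = sqrt(-80865 + 689) = sqrt(-80176) = 4*I*sqrt(5011)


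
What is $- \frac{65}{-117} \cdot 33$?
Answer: $\frac{55}{3} \approx 18.333$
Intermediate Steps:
$- \frac{65}{-117} \cdot 33 = \left(-65\right) \left(- \frac{1}{117}\right) 33 = \frac{5}{9} \cdot 33 = \frac{55}{3}$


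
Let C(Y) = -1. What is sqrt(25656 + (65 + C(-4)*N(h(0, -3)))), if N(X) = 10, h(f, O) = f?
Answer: sqrt(25711) ≈ 160.35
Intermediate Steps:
sqrt(25656 + (65 + C(-4)*N(h(0, -3)))) = sqrt(25656 + (65 - 1*10)) = sqrt(25656 + (65 - 10)) = sqrt(25656 + 55) = sqrt(25711)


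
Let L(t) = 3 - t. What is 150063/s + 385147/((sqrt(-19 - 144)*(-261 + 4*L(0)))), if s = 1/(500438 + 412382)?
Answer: 136980507660 + 385147*I*sqrt(163)/40587 ≈ 1.3698e+11 + 121.15*I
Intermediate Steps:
s = 1/912820 ≈ 1.0955e-6
150063/s + 385147/((sqrt(-19 - 144)*(-261 + 4*L(0)))) = 150063/(1/912820) + 385147/((sqrt(-19 - 144)*(-261 + 4*(3 - 1*0)))) = 150063*912820 + 385147/((sqrt(-163)*(-261 + 4*(3 + 0)))) = 136980507660 + 385147/(((I*sqrt(163))*(-261 + 4*3))) = 136980507660 + 385147/(((I*sqrt(163))*(-261 + 12))) = 136980507660 + 385147/(((I*sqrt(163))*(-249))) = 136980507660 + 385147/((-249*I*sqrt(163))) = 136980507660 + 385147*(I*sqrt(163)/40587) = 136980507660 + 385147*I*sqrt(163)/40587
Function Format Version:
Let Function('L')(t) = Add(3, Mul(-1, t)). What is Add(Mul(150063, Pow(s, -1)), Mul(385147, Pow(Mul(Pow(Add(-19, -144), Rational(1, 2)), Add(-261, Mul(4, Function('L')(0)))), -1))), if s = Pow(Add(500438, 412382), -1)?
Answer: Add(136980507660, Mul(Rational(385147, 40587), I, Pow(163, Rational(1, 2)))) ≈ Add(1.3698e+11, Mul(121.15, I))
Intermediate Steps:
s = Rational(1, 912820) (s = Pow(912820, -1) = Rational(1, 912820) ≈ 1.0955e-6)
Add(Mul(150063, Pow(s, -1)), Mul(385147, Pow(Mul(Pow(Add(-19, -144), Rational(1, 2)), Add(-261, Mul(4, Function('L')(0)))), -1))) = Add(Mul(150063, Pow(Rational(1, 912820), -1)), Mul(385147, Pow(Mul(Pow(Add(-19, -144), Rational(1, 2)), Add(-261, Mul(4, Add(3, Mul(-1, 0))))), -1))) = Add(Mul(150063, 912820), Mul(385147, Pow(Mul(Pow(-163, Rational(1, 2)), Add(-261, Mul(4, Add(3, 0)))), -1))) = Add(136980507660, Mul(385147, Pow(Mul(Mul(I, Pow(163, Rational(1, 2))), Add(-261, Mul(4, 3))), -1))) = Add(136980507660, Mul(385147, Pow(Mul(Mul(I, Pow(163, Rational(1, 2))), Add(-261, 12)), -1))) = Add(136980507660, Mul(385147, Pow(Mul(Mul(I, Pow(163, Rational(1, 2))), -249), -1))) = Add(136980507660, Mul(385147, Pow(Mul(-249, I, Pow(163, Rational(1, 2))), -1))) = Add(136980507660, Mul(385147, Mul(Rational(1, 40587), I, Pow(163, Rational(1, 2))))) = Add(136980507660, Mul(Rational(385147, 40587), I, Pow(163, Rational(1, 2))))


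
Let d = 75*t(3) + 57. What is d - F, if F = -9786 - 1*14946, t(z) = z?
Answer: 25014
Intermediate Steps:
F = -24732 (F = -9786 - 14946 = -24732)
d = 282 (d = 75*3 + 57 = 225 + 57 = 282)
d - F = 282 - 1*(-24732) = 282 + 24732 = 25014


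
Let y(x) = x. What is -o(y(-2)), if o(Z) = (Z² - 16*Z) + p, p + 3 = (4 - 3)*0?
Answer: -33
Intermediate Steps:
p = -3 (p = -3 + (4 - 3)*0 = -3 + 1*0 = -3 + 0 = -3)
o(Z) = -3 + Z² - 16*Z (o(Z) = (Z² - 16*Z) - 3 = -3 + Z² - 16*Z)
-o(y(-2)) = -(-3 + (-2)² - 16*(-2)) = -(-3 + 4 + 32) = -1*33 = -33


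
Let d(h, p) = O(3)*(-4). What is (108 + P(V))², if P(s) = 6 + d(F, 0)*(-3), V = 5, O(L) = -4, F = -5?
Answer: 4356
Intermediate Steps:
d(h, p) = 16 (d(h, p) = -4*(-4) = 16)
P(s) = -42 (P(s) = 6 + 16*(-3) = 6 - 48 = -42)
(108 + P(V))² = (108 - 42)² = 66² = 4356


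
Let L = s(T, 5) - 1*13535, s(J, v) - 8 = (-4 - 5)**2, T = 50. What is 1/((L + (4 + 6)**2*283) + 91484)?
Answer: 1/106338 ≈ 9.4040e-6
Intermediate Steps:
s(J, v) = 89 (s(J, v) = 8 + (-4 - 5)**2 = 8 + (-9)**2 = 8 + 81 = 89)
L = -13446 (L = 89 - 1*13535 = 89 - 13535 = -13446)
1/((L + (4 + 6)**2*283) + 91484) = 1/((-13446 + (4 + 6)**2*283) + 91484) = 1/((-13446 + 10**2*283) + 91484) = 1/((-13446 + 100*283) + 91484) = 1/((-13446 + 28300) + 91484) = 1/(14854 + 91484) = 1/106338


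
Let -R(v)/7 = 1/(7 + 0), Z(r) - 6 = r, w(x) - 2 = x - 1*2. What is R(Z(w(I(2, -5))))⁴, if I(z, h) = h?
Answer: 1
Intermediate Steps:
w(x) = x (w(x) = 2 + (x - 1*2) = 2 + (x - 2) = 2 + (-2 + x) = x)
Z(r) = 6 + r
R(v) = -1 (R(v) = -7/(7 + 0) = -7/7 = -7*⅐ = -1)
R(Z(w(I(2, -5))))⁴ = (-1)⁴ = 1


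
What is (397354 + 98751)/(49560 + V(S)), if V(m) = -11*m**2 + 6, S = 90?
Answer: -496105/39534 ≈ -12.549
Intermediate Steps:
V(m) = 6 - 11*m**2
(397354 + 98751)/(49560 + V(S)) = (397354 + 98751)/(49560 + (6 - 11*90**2)) = 496105/(49560 + (6 - 11*8100)) = 496105/(49560 + (6 - 89100)) = 496105/(49560 - 89094) = 496105/(-39534) = 496105*(-1/39534) = -496105/39534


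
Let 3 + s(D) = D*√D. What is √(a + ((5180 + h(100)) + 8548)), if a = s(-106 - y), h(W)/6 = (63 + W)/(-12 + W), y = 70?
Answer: √(6648279 - 340736*I*√11)/22 ≈ 117.62 - 9.9256*I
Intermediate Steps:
h(W) = 6*(63 + W)/(-12 + W) (h(W) = 6*((63 + W)/(-12 + W)) = 6*(63 + W)/(-12 + W))
s(D) = -3 + D^(3/2) (s(D) = -3 + D*√D = -3 + D^(3/2))
a = -3 - 704*I*√11 (a = -3 + (-106 - 1*70)^(3/2) = -3 + (-106 - 70)^(3/2) = -3 + (-176)^(3/2) = -3 - 704*I*√11 ≈ -3.0 - 2334.9*I)
√(a + ((5180 + h(100)) + 8548)) = √((-3 - 704*I*√11) + ((5180 + 6*(63 + 100)/(-12 + 100)) + 8548)) = √((-3 - 704*I*√11) + ((5180 + 6*163/88) + 8548)) = √((-3 - 704*I*√11) + ((5180 + 6*(1/88)*163) + 8548)) = √((-3 - 704*I*√11) + ((5180 + 489/44) + 8548)) = √((-3 - 704*I*√11) + (228409/44 + 8548)) = √((-3 - 704*I*√11) + 604521/44) = √(604389/44 - 704*I*√11)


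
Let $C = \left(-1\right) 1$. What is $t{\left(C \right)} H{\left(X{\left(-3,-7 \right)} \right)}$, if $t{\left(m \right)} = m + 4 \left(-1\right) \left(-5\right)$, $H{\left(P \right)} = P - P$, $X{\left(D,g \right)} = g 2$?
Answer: $0$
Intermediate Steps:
$X{\left(D,g \right)} = 2 g$
$C = -1$
$H{\left(P \right)} = 0$
$t{\left(m \right)} = 20 + m$ ($t{\left(m \right)} = m - -20 = m + 20 = 20 + m$)
$t{\left(C \right)} H{\left(X{\left(-3,-7 \right)} \right)} = \left(20 - 1\right) 0 = 19 \cdot 0 = 0$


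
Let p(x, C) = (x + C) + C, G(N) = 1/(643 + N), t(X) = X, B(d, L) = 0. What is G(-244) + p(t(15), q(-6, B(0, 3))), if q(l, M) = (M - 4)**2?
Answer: 18754/399 ≈ 47.003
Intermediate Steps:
q(l, M) = (-4 + M)**2
p(x, C) = x + 2*C (p(x, C) = (C + x) + C = x + 2*C)
G(-244) + p(t(15), q(-6, B(0, 3))) = 1/(643 - 244) + (15 + 2*(-4 + 0)**2) = 1/399 + (15 + 2*(-4)**2) = 1/399 + (15 + 2*16) = 1/399 + (15 + 32) = 1/399 + 47 = 18754/399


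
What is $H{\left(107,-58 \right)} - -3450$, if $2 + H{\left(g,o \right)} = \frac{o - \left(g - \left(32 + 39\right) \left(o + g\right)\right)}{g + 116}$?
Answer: $\frac{772218}{223} \approx 3462.9$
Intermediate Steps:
$H{\left(g,o \right)} = -2 + \frac{70 g + 72 o}{116 + g}$ ($H{\left(g,o \right)} = -2 + \frac{o - \left(g - \left(32 + 39\right) \left(o + g\right)\right)}{g + 116} = -2 + \frac{o - \left(g - 71 \left(g + o\right)\right)}{116 + g} = -2 + \frac{o + \left(\left(71 g + 71 o\right) - g\right)}{116 + g} = -2 + \frac{o + \left(70 g + 71 o\right)}{116 + g} = -2 + \frac{70 g + 72 o}{116 + g}$)
$H{\left(107,-58 \right)} - -3450 = \frac{4 \left(-58 + 17 \cdot 107 + 18 \left(-58\right)\right)}{116 + 107} - -3450 = \frac{4 \left(-58 + 1819 - 1044\right)}{223} + 3450 = 4 \cdot \frac{1}{223} \cdot 717 + 3450 = \frac{2868}{223} + 3450 = \frac{772218}{223}$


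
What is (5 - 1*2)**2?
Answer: 9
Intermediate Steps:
(5 - 1*2)**2 = (5 - 2)**2 = 3**2 = 9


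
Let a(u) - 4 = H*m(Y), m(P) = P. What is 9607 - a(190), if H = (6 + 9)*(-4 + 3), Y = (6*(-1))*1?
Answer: 9513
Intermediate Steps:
Y = -6 (Y = -6*1 = -6)
H = -15 (H = 15*(-1) = -15)
a(u) = 94 (a(u) = 4 - 15*(-6) = 4 + 90 = 94)
9607 - a(190) = 9607 - 1*94 = 9607 - 94 = 9513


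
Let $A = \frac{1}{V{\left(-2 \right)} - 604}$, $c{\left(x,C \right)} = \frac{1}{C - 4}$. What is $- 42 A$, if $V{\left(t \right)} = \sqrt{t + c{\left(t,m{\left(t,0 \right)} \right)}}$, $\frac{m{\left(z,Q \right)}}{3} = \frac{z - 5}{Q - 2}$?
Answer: $\frac{41223}{592829} + \frac{21 i \sqrt{78}}{1185658} \approx 0.069536 + 0.00015643 i$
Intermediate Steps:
$m{\left(z,Q \right)} = \frac{3 \left(-5 + z\right)}{-2 + Q}$ ($m{\left(z,Q \right)} = 3 \frac{z - 5}{Q - 2} = 3 \frac{-5 + z}{-2 + Q} = \frac{3 \left(-5 + z\right)}{-2 + Q}$)
$c{\left(x,C \right)} = \frac{1}{-4 + C}$
$V{\left(t \right)} = \sqrt{t + \frac{1}{\frac{7}{2} - \frac{3 t}{2}}}$ ($V{\left(t \right)} = \sqrt{t + \frac{1}{-4 + \frac{3 \left(-5 + t\right)}{-2 + 0}}} = \sqrt{t + \frac{1}{-4 + \frac{3 \left(-5 + t\right)}{-2}}} = \sqrt{t + \frac{1}{-4 + 3 \left(- \frac{1}{2}\right) \left(-5 + t\right)}} = \sqrt{t + \frac{1}{-4 - \left(- \frac{15}{2} + \frac{3 t}{2}\right)}} = \sqrt{t + \frac{1}{\frac{7}{2} - \frac{3 t}{2}}}$)
$A = \frac{1}{-604 + \frac{2 i \sqrt{78}}{13}}$ ($A = \frac{1}{\sqrt{\frac{2 - 2 \left(7 - -6\right)}{7 - -6}} - 604} = \frac{1}{\sqrt{\frac{2 - 2 \left(7 + 6\right)}{7 + 6}} - 604} = \frac{1}{\sqrt{\frac{2 - 26}{13}} - 604} = \frac{1}{\sqrt{\frac{1}{13} \left(-24\right)} - 604} = \frac{1}{\sqrt{- \frac{24}{13}} - 604} = \frac{1}{\frac{2 i \sqrt{78}}{13} - 604} = \frac{1}{-604 + \frac{2 i \sqrt{78}}{13}} \approx -0.0016556 - 3.724 \cdot 10^{-6} i$)
$- 42 A = - 42 \left(- \frac{1963}{1185658} - \frac{i \sqrt{78}}{2371316}\right) = \frac{41223}{592829} + \frac{21 i \sqrt{78}}{1185658}$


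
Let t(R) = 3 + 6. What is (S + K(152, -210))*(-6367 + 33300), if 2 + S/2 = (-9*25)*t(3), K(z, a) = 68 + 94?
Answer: -104823236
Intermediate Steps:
K(z, a) = 162
t(R) = 9
S = -4054 (S = -4 + 2*(-9*25*9) = -4 + 2*(-225*9) = -4 + 2*(-2025) = -4 - 4050 = -4054)
(S + K(152, -210))*(-6367 + 33300) = (-4054 + 162)*(-6367 + 33300) = -3892*26933 = -104823236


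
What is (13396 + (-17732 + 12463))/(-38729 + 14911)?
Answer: -8127/23818 ≈ -0.34121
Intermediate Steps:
(13396 + (-17732 + 12463))/(-38729 + 14911) = (13396 - 5269)/(-23818) = 8127*(-1/23818) = -8127/23818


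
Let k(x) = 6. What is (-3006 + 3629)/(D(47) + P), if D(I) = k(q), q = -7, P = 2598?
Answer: 89/372 ≈ 0.23925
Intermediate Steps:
D(I) = 6
(-3006 + 3629)/(D(47) + P) = (-3006 + 3629)/(6 + 2598) = 623/2604 = 623*(1/2604) = 89/372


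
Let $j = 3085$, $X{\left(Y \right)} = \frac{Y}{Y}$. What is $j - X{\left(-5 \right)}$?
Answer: $3084$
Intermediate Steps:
$X{\left(Y \right)} = 1$
$j - X{\left(-5 \right)} = 3085 - 1 = 3084$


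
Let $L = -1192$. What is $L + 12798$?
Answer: $11606$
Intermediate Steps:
$L + 12798 = -1192 + 12798 = 11606$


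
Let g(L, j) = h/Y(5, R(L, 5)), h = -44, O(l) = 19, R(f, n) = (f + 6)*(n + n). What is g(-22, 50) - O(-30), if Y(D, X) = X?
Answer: -749/40 ≈ -18.725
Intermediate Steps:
R(f, n) = 2*n*(6 + f) (R(f, n) = (6 + f)*(2*n) = 2*n*(6 + f))
g(L, j) = -44/(60 + 10*L) (g(L, j) = -44*1/(10*(6 + L)) = -44/(60 + 10*L))
g(-22, 50) - O(-30) = -22/(30 + 5*(-22)) - 1*19 = -22/(30 - 110) - 19 = -22/(-80) - 19 = -22*(-1/80) - 19 = 11/40 - 19 = -749/40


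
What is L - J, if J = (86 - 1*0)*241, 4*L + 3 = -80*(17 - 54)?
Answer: -79947/4 ≈ -19987.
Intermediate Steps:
L = 2957/4 (L = -3/4 + (-80*(17 - 54))/4 = -3/4 + (-80*(-37))/4 = -3/4 + (1/4)*2960 = -3/4 + 740 = 2957/4 ≈ 739.25)
J = 20726 (J = (86 + 0)*241 = 86*241 = 20726)
L - J = 2957/4 - 1*20726 = 2957/4 - 20726 = -79947/4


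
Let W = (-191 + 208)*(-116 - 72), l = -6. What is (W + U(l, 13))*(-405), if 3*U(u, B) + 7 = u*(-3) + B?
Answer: 1291140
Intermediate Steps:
U(u, B) = -7/3 - u + B/3 (U(u, B) = -7/3 + (u*(-3) + B)/3 = -7/3 + (-3*u + B)/3 = -7/3 + (B - 3*u)/3 = -7/3 + (-u + B/3) = -7/3 - u + B/3)
W = -3196 (W = 17*(-188) = -3196)
(W + U(l, 13))*(-405) = (-3196 + (-7/3 - 1*(-6) + (1/3)*13))*(-405) = (-3196 + (-7/3 + 6 + 13/3))*(-405) = (-3196 + 8)*(-405) = -3188*(-405) = 1291140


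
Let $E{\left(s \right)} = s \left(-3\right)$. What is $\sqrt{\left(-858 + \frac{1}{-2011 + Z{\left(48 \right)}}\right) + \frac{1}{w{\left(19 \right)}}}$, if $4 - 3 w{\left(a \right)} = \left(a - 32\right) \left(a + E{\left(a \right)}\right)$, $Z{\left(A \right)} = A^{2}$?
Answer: $\frac{i \sqrt{360927505570}}{20510} \approx 29.292 i$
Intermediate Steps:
$E{\left(s \right)} = - 3 s$
$w{\left(a \right)} = \frac{4}{3} + \frac{2 a \left(-32 + a\right)}{3}$ ($w{\left(a \right)} = \frac{4}{3} - \frac{\left(a - 32\right) \left(a - 3 a\right)}{3} = \frac{4}{3} - \frac{\left(-32 + a\right) \left(- 2 a\right)}{3} = \frac{4}{3} - \frac{\left(-2\right) a \left(-32 + a\right)}{3} = \frac{4}{3} + \frac{2 a \left(-32 + a\right)}{3}$)
$\sqrt{\left(-858 + \frac{1}{-2011 + Z{\left(48 \right)}}\right) + \frac{1}{w{\left(19 \right)}}} = \sqrt{\left(-858 + \frac{1}{-2011 + 48^{2}}\right) + \frac{1}{\frac{4}{3} - \frac{1216}{3} + \frac{2 \cdot 19^{2}}{3}}} = \sqrt{\left(-858 + \frac{1}{-2011 + 2304}\right) + \frac{1}{\frac{4}{3} - \frac{1216}{3} + \frac{2}{3} \cdot 361}} = \sqrt{\left(-858 + \frac{1}{293}\right) + \frac{1}{\frac{4}{3} - \frac{1216}{3} + \frac{722}{3}}} = \sqrt{\left(-858 + \frac{1}{293}\right) + \frac{1}{- \frac{490}{3}}} = \sqrt{- \frac{251393}{293} - \frac{3}{490}} = \sqrt{- \frac{123183449}{143570}} = \frac{i \sqrt{360927505570}}{20510}$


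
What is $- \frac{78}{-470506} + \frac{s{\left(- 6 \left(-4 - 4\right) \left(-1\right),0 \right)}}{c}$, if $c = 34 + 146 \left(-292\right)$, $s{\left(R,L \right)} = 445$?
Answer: $- \frac{103026263}{10021307294} \approx -0.010281$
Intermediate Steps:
$c = -42598$ ($c = 34 - 42632 = -42598$)
$- \frac{78}{-470506} + \frac{s{\left(- 6 \left(-4 - 4\right) \left(-1\right),0 \right)}}{c} = - \frac{78}{-470506} + \frac{445}{-42598} = \left(-78\right) \left(- \frac{1}{470506}\right) + 445 \left(- \frac{1}{42598}\right) = \frac{39}{235253} - \frac{445}{42598} = - \frac{103026263}{10021307294}$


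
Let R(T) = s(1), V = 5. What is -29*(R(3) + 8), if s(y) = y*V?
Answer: -377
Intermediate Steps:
s(y) = 5*y (s(y) = y*5 = 5*y)
R(T) = 5 (R(T) = 5*1 = 5)
-29*(R(3) + 8) = -29*(5 + 8) = -29*13 = -377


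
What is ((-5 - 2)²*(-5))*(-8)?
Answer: 1960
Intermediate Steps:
((-5 - 2)²*(-5))*(-8) = ((-7)²*(-5))*(-8) = (49*(-5))*(-8) = -245*(-8) = 1960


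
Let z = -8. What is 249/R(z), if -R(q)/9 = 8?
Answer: -83/24 ≈ -3.4583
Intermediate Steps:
R(q) = -72 (R(q) = -9*8 = -72)
249/R(z) = 249/(-72) = 249*(-1/72) = -83/24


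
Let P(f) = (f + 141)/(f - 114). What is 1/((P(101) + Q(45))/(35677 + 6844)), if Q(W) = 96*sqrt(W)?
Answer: 66885533/35014558 + 517395528*sqrt(5)/17507279 ≈ 67.993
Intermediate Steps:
P(f) = (141 + f)/(-114 + f)
1/((P(101) + Q(45))/(35677 + 6844)) = 1/(((141 + 101)/(-114 + 101) + 96*sqrt(45))/(35677 + 6844)) = 1/((242/(-13) + 96*(3*sqrt(5)))/42521) = 1/((-1/13*242 + 288*sqrt(5))*(1/42521)) = 1/((-242/13 + 288*sqrt(5))*(1/42521)) = 1/(-242/552773 + 288*sqrt(5)/42521)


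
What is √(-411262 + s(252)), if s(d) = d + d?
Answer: 59*I*√118 ≈ 640.9*I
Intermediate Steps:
s(d) = 2*d
√(-411262 + s(252)) = √(-411262 + 2*252) = √(-411262 + 504) = √(-410758) = 59*I*√118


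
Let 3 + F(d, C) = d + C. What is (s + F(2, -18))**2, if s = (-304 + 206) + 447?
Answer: 108900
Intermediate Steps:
F(d, C) = -3 + C + d (F(d, C) = -3 + (d + C) = -3 + (C + d) = -3 + C + d)
s = 349 (s = -98 + 447 = 349)
(s + F(2, -18))**2 = (349 + (-3 - 18 + 2))**2 = (349 - 19)**2 = 330**2 = 108900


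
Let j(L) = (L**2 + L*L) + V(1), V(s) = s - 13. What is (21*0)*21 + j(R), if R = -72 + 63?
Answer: 150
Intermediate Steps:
V(s) = -13 + s
R = -9
j(L) = -12 + 2*L**2 (j(L) = (L**2 + L*L) + (-13 + 1) = (L**2 + L**2) - 12 = 2*L**2 - 12 = -12 + 2*L**2)
(21*0)*21 + j(R) = (21*0)*21 + (-12 + 2*(-9)**2) = 0*21 + (-12 + 2*81) = 0 + (-12 + 162) = 0 + 150 = 150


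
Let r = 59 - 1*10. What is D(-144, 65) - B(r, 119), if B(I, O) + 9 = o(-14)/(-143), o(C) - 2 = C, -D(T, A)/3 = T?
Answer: 63051/143 ≈ 440.92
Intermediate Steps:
D(T, A) = -3*T
r = 49 (r = 59 - 10 = 49)
o(C) = 2 + C
B(I, O) = -1275/143 (B(I, O) = -9 + (2 - 14)/(-143) = -9 - 12*(-1/143) = -9 + 12/143 = -1275/143)
D(-144, 65) - B(r, 119) = -3*(-144) - 1*(-1275/143) = 432 + 1275/143 = 63051/143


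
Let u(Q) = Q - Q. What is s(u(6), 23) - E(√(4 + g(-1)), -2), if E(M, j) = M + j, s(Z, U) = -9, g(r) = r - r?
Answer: -9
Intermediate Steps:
g(r) = 0
u(Q) = 0
s(u(6), 23) - E(√(4 + g(-1)), -2) = -9 - (√(4 + 0) - 2) = -9 - (√4 - 2) = -9 - (2 - 2) = -9 - 1*0 = -9 + 0 = -9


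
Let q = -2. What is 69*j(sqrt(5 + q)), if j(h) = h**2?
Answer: 207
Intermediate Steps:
69*j(sqrt(5 + q)) = 69*(sqrt(5 - 2))**2 = 69*(sqrt(3))**2 = 69*3 = 207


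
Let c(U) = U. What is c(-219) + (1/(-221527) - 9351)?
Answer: -2120013391/221527 ≈ -9570.0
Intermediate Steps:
c(-219) + (1/(-221527) - 9351) = -219 + (1/(-221527) - 9351) = -219 + (-1/221527 - 9351) = -219 - 2071498978/221527 = -2120013391/221527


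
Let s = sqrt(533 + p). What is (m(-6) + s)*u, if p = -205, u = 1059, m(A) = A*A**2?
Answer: -228744 + 2118*sqrt(82) ≈ -2.0956e+5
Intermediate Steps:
m(A) = A**3
s = 2*sqrt(82) (s = sqrt(533 - 205) = sqrt(328) = 2*sqrt(82) ≈ 18.111)
(m(-6) + s)*u = ((-6)**3 + 2*sqrt(82))*1059 = (-216 + 2*sqrt(82))*1059 = -228744 + 2118*sqrt(82)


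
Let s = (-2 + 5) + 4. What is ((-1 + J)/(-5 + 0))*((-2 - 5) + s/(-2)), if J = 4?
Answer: 63/10 ≈ 6.3000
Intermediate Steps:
s = 7 (s = 3 + 4 = 7)
((-1 + J)/(-5 + 0))*((-2 - 5) + s/(-2)) = ((-1 + 4)/(-5 + 0))*((-2 - 5) + 7/(-2)) = (3/(-5))*(-7 + 7*(-½)) = (3*(-⅕))*(-7 - 7/2) = -⅗*(-21/2) = 63/10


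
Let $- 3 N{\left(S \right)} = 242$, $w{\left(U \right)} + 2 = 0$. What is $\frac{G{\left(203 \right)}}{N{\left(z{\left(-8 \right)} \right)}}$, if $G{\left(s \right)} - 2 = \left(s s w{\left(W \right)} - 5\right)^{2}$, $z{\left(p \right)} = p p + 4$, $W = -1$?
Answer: $- \frac{20380652793}{242} \approx -8.4218 \cdot 10^{7}$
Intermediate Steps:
$w{\left(U \right)} = -2$ ($w{\left(U \right)} = -2 + 0 = -2$)
$z{\left(p \right)} = 4 + p^{2}$ ($z{\left(p \right)} = p^{2} + 4 = 4 + p^{2}$)
$N{\left(S \right)} = - \frac{242}{3}$ ($N{\left(S \right)} = \left(- \frac{1}{3}\right) 242 = - \frac{242}{3}$)
$G{\left(s \right)} = 2 + \left(-5 - 2 s^{2}\right)^{2}$ ($G{\left(s \right)} = 2 + \left(s s \left(-2\right) - 5\right)^{2} = 2 + \left(s^{2} \left(-2\right) - 5\right)^{2} = 2 + \left(- 2 s^{2} - 5\right)^{2} = 2 + \left(-5 - 2 s^{2}\right)^{2}$)
$\frac{G{\left(203 \right)}}{N{\left(z{\left(-8 \right)} \right)}} = \frac{2 + \left(5 + 2 \cdot 203^{2}\right)^{2}}{- \frac{242}{3}} = \left(2 + \left(5 + 2 \cdot 41209\right)^{2}\right) \left(- \frac{3}{242}\right) = \left(2 + \left(5 + 82418\right)^{2}\right) \left(- \frac{3}{242}\right) = \left(2 + 82423^{2}\right) \left(- \frac{3}{242}\right) = \left(2 + 6793550929\right) \left(- \frac{3}{242}\right) = 6793550931 \left(- \frac{3}{242}\right) = - \frac{20380652793}{242}$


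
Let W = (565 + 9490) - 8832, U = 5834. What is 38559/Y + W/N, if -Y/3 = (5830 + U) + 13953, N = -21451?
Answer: -307039294/549510267 ≈ -0.55875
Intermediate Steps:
Y = -76851 (Y = -3*((5830 + 5834) + 13953) = -3*(11664 + 13953) = -3*25617 = -76851)
W = 1223 (W = 10055 - 8832 = 1223)
38559/Y + W/N = 38559/(-76851) + 1223/(-21451) = 38559*(-1/76851) + 1223*(-1/21451) = -12853/25617 - 1223/21451 = -307039294/549510267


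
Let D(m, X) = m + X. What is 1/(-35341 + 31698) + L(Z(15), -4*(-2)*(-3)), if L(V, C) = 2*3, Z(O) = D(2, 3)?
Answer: 21857/3643 ≈ 5.9997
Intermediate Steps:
D(m, X) = X + m
Z(O) = 5 (Z(O) = 3 + 2 = 5)
L(V, C) = 6
1/(-35341 + 31698) + L(Z(15), -4*(-2)*(-3)) = 1/(-35341 + 31698) + 6 = 1/(-3643) + 6 = -1/3643 + 6 = 21857/3643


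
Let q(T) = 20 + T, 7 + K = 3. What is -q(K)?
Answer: -16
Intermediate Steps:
K = -4 (K = -7 + 3 = -4)
-q(K) = -(20 - 4) = -1*16 = -16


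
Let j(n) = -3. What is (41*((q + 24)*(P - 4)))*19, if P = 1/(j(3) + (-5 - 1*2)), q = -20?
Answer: -63878/5 ≈ -12776.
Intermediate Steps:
P = -⅒ (P = 1/(-3 + (-5 - 1*2)) = 1/(-3 + (-5 - 2)) = 1/(-3 - 7) = 1/(-10) = -⅒ ≈ -0.10000)
(41*((q + 24)*(P - 4)))*19 = (41*((-20 + 24)*(-⅒ - 4)))*19 = (41*(4*(-41/10)))*19 = (41*(-82/5))*19 = -3362/5*19 = -63878/5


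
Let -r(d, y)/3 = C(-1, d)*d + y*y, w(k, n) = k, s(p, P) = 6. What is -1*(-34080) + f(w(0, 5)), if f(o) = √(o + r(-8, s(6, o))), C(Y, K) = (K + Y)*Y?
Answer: 34080 + 6*√3 ≈ 34090.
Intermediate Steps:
C(Y, K) = Y*(K + Y)
r(d, y) = -3*y² - 3*d*(1 - d) (r(d, y) = -3*((-(d - 1))*d + y*y) = -3*((-(-1 + d))*d + y²) = -3*((1 - d)*d + y²) = -3*(d*(1 - d) + y²) = -3*(y² + d*(1 - d)) = -3*y² - 3*d*(1 - d))
f(o) = √(108 + o) (f(o) = √(o + (-3*6² + 3*(-8)*(-1 - 8))) = √(o + (-3*36 + 3*(-8)*(-9))) = √(o + (-108 + 216)) = √(o + 108) = √(108 + o))
-1*(-34080) + f(w(0, 5)) = -1*(-34080) + √(108 + 0) = 34080 + √108 = 34080 + 6*√3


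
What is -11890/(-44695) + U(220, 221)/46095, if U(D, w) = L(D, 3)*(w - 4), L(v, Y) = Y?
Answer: 5496819/19621105 ≈ 0.28015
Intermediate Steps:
U(D, w) = -12 + 3*w (U(D, w) = 3*(w - 4) = 3*(-4 + w) = -12 + 3*w)
-11890/(-44695) + U(220, 221)/46095 = -11890/(-44695) + (-12 + 3*221)/46095 = -11890*(-1/44695) + (-12 + 663)*(1/46095) = 2378/8939 + 651*(1/46095) = 2378/8939 + 31/2195 = 5496819/19621105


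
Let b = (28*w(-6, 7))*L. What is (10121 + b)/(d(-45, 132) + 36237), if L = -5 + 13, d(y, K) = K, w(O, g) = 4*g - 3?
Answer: 15721/36369 ≈ 0.43226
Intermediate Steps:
w(O, g) = -3 + 4*g
L = 8
b = 5600 (b = (28*(-3 + 4*7))*8 = (28*(-3 + 28))*8 = (28*25)*8 = 700*8 = 5600)
(10121 + b)/(d(-45, 132) + 36237) = (10121 + 5600)/(132 + 36237) = 15721/36369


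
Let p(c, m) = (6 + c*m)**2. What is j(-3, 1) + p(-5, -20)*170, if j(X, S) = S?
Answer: 1910121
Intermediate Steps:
j(-3, 1) + p(-5, -20)*170 = 1 + (6 - 5*(-20))**2*170 = 1 + (6 + 100)**2*170 = 1 + 106**2*170 = 1 + 11236*170 = 1 + 1910120 = 1910121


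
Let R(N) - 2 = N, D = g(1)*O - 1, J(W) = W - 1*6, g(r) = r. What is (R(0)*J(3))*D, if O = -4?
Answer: 30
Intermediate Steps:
J(W) = -6 + W (J(W) = W - 6 = -6 + W)
D = -5 (D = 1*(-4) - 1 = -4 - 1 = -5)
R(N) = 2 + N
(R(0)*J(3))*D = ((2 + 0)*(-6 + 3))*(-5) = (2*(-3))*(-5) = -6*(-5) = 30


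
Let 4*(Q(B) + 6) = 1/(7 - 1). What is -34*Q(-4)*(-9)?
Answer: -7293/4 ≈ -1823.3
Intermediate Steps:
Q(B) = -143/24 (Q(B) = -6 + 1/(4*(7 - 1)) = -6 + (¼)/6 = -6 + (¼)*(⅙) = -6 + 1/24 = -143/24)
-34*Q(-4)*(-9) = -34*(-143/24)*(-9) = (2431/12)*(-9) = -7293/4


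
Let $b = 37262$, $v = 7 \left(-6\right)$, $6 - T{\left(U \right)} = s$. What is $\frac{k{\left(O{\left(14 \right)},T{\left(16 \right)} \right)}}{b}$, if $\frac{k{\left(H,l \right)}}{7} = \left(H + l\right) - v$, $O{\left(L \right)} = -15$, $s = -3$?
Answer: $\frac{126}{18631} \approx 0.0067629$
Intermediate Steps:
$T{\left(U \right)} = 9$ ($T{\left(U \right)} = 6 - -3 = 6 + 3 = 9$)
$v = -42$
$k{\left(H,l \right)} = 294 + 7 H + 7 l$ ($k{\left(H,l \right)} = 7 \left(\left(H + l\right) - -42\right) = 7 \left(\left(H + l\right) + 42\right) = 7 \left(42 + H + l\right) = 294 + 7 H + 7 l$)
$\frac{k{\left(O{\left(14 \right)},T{\left(16 \right)} \right)}}{b} = \frac{294 + 7 \left(-15\right) + 7 \cdot 9}{37262} = \left(294 - 105 + 63\right) \frac{1}{37262} = 252 \cdot \frac{1}{37262} = \frac{126}{18631}$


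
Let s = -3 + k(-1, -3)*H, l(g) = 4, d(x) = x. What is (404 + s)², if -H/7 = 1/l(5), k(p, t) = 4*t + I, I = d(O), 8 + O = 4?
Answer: 184041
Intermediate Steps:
O = -4 (O = -8 + 4 = -4)
I = -4
k(p, t) = -4 + 4*t (k(p, t) = 4*t - 4 = -4 + 4*t)
H = -7/4 ≈ -1.7500
s = 25 (s = -3 + (-4 + 4*(-3))*(-7/4) = -3 + (-4 - 12)*(-7/4) = -3 - 16*(-7/4) = -3 + 28 = 25)
(404 + s)² = (404 + 25)² = 429² = 184041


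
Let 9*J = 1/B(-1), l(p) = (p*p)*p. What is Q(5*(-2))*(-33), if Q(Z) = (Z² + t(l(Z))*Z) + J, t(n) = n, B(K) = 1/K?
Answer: -999889/3 ≈ -3.3330e+5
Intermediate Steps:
l(p) = p³ (l(p) = p²*p = p³)
J = -⅑ (J = 1/(9*(1/(-1))) = (⅑)/(-1) = (⅑)*(-1) = -⅑ ≈ -0.11111)
Q(Z) = -⅑ + Z² + Z⁴ (Q(Z) = (Z² + Z³*Z) - ⅑ = (Z² + Z⁴) - ⅑ = -⅑ + Z² + Z⁴)
Q(5*(-2))*(-33) = (-⅑ + (5*(-2))² + (5*(-2))⁴)*(-33) = (-⅑ + (-10)² + (-10)⁴)*(-33) = (-⅑ + 100 + 10000)*(-33) = (90899/9)*(-33) = -999889/3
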